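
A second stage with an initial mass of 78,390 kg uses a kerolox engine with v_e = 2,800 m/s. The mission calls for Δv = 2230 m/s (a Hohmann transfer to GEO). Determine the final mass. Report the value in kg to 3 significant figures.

final mass ≈ 35300 kg

Rocket equation: m₀/m_f = exp(Δv / v_e) = exp(2230 / 2800.0) = exp(0.7964) = 2.2176.
m_f = m₀ / 2.2176 = 78,390 / 2.2176 = 35,349 kg.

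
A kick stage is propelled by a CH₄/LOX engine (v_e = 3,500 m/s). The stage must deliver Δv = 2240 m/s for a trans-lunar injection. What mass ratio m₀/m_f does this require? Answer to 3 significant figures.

Using Δv = v_e ln(m₀/m_f): m₀/m_f = exp(Δv / v_e) = exp(2240 / 3500.0) = exp(0.6400) = 1.8965.

mass ratio ≈ 1.90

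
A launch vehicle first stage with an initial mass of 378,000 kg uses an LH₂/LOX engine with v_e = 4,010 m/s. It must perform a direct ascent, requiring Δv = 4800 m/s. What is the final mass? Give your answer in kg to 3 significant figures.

m₀/m_f = exp(Δv / v_e) = exp(4800 / 4010.0) = exp(1.1970) = 3.3102.
m_f = m₀ / 3.3102 = 378,000 / 3.3102 = 114,192 kg.

final mass ≈ 114000 kg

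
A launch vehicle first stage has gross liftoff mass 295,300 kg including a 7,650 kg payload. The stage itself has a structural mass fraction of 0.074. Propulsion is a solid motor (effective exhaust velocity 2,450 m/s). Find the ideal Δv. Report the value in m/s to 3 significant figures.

Stage wet mass = m₀ − payload = 295,300 − 7,650 = 287,650 kg.
Stage dry mass = ε × stage wet mass = 0.074 × 287,650 = 21,286.1 kg.
Burnout mass m_f = stage dry + payload = 21,286.1 + 7,650 = 28,936.1 kg.
Δv = v_e · ln(295,300/28,936.1) = 2450.0 × ln(10.21) = 2450.0 × 2.3229 ≈ 5691 m/s.

Δv ≈ 5690 m/s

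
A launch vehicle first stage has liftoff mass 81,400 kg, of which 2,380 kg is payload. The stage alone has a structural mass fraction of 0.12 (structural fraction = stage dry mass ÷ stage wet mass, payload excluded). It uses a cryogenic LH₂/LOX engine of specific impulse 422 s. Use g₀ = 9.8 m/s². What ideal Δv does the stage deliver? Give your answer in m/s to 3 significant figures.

Δv ≈ 7970 m/s

Stage wet mass = m₀ − payload = 81,400 − 2,380 = 79,020 kg.
Stage dry mass = ε × stage wet mass = 0.12 × 79,020 = 9,482.4 kg.
Burnout mass m_f = stage dry + payload = 9,482.4 + 2,380 = 11,862.4 kg.
v_e = Isp · g₀ = 422 × 9.8 = 4135.6 m/s.
By the Tsiolkovsky rocket equation, Δv = v_e · ln(81,400/11,862.4) = 4135.6 × ln(6.862) = 4135.6 × 1.9260 ≈ 7965 m/s.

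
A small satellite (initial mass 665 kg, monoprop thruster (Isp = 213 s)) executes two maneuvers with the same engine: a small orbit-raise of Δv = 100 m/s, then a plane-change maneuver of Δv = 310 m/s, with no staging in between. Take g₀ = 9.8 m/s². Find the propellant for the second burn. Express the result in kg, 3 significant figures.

propellant for the second burn ≈ 87.5 kg

v_e = Isp · g₀ = 213 × 9.8 = 2087.4 m/s.
After the first burn: m = 665 × exp(−100/2087.4) = 665 × 0.95322 = 633.891 kg.
After the second burn: m = 633.891 × exp(−310/2087.4) = 633.891 × 0.86199 = 546.408 kg.
Second-burn propellant = 633.891 − 546.408 = 87.483 kg.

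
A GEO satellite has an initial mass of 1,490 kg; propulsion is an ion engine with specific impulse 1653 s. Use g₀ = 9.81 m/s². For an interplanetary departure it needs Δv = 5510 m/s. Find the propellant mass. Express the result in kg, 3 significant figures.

propellant mass ≈ 429 kg

v_e = Isp · g₀ = 1653 × 9.81 = 16215.9 m/s.
Using Δv = v_e ln(m₀/m_f): m₀/m_f = exp(Δv / v_e) = exp(5510 / 16215.9) = exp(0.3398) = 1.4047.
m_f = 1,490 / 1.4047 = 1,060.72 kg, so propellant = m₀ − m_f = 1,490 − 1,060.72 = 429.28 kg.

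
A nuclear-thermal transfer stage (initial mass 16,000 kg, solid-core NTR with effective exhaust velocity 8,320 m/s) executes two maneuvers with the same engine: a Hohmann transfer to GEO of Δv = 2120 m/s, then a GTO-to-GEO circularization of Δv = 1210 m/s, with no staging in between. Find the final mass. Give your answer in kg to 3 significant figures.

final mass ≈ 10700 kg

After the first burn: m = 16000 × exp(−2120/8320.0) = 16000 × 0.77507 = 12,401.1 kg.
After the second burn: m = 12,401.1 × exp(−1210/8320.0) = 12,401.1 × 0.86465 = 10,722.6 kg.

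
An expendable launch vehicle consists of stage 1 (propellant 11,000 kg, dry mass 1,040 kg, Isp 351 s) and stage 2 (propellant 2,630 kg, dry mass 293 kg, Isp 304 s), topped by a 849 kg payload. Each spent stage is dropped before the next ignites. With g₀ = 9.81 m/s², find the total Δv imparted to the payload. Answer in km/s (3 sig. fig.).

Δv ≈ 7.66 km/s

Ignition mass of stage 1 = 11,000+1,040 + 2,630+293 + 849 = 15,812 kg.
Stage 1: m₀ = 15,812 kg, m_f = 15,812 − 11,000 = 4,812 kg; Δv = 351×9.81×ln(3.286) = 3443.3×1.1897 ≈ 4096 m/s.
Stage 2: m₀ = 3,772 kg, m_f = 3,772 − 2,630 = 1,142 kg; Δv = 304×9.81×ln(3.303) = 2982.2×1.1948 ≈ 3563 m/s.
Total Δv = 4096 + 3563 = 7659 m/s.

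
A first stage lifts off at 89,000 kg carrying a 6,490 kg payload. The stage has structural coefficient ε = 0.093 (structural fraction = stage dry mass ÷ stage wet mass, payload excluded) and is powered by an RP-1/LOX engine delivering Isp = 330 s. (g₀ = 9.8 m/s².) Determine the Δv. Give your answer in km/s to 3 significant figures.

Stage wet mass = m₀ − payload = 89,000 − 6,490 = 82,510 kg.
Stage dry mass = ε × stage wet mass = 0.093 × 82,510 = 7,673.43 kg.
Burnout mass m_f = stage dry + payload = 7,673.43 + 6,490 = 14,163.43 kg.
v_e = Isp · g₀ = 330 × 9.8 = 3234.0 m/s.
Using Δv = v_e ln(m₀/m_f): Δv = v_e · ln(89,000/14,163.43) = 3234.0 × ln(6.284) = 3234.0 × 1.8380 ≈ 5944 m/s.

Δv ≈ 5.94 km/s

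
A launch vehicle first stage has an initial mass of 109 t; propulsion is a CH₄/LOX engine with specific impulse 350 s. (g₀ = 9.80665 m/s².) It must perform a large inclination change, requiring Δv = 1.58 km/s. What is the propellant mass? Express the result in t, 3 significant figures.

v_e = Isp · g₀ = 350 × 9.80665 = 3432.3 m/s.
Using Δv = v_e ln(m₀/m_f): m₀/m_f = exp(Δv / v_e) = exp(1580 / 3432.3) = exp(0.4603) = 1.5846.
m_f = 109 / 1.5846 = 68.7871 t, so propellant = m₀ − m_f = 109 − 68.7871 = 40.2129 t.

propellant mass ≈ 40.2 t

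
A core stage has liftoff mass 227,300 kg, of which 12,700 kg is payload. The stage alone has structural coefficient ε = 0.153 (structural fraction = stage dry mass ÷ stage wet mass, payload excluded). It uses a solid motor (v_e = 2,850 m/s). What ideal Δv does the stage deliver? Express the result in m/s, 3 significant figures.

Δv ≈ 4580 m/s

Stage wet mass = m₀ − payload = 227,300 − 12,700 = 214,600 kg.
Stage dry mass = ε × stage wet mass = 0.153 × 214,600 = 32,833.8 kg.
Burnout mass m_f = stage dry + payload = 32,833.8 + 12,700 = 45,533.8 kg.
From the ideal rocket equation, Δv = v_e · ln(227,300/45,533.8) = 2850.0 × ln(4.992) = 2850.0 × 1.6078 ≈ 4582 m/s.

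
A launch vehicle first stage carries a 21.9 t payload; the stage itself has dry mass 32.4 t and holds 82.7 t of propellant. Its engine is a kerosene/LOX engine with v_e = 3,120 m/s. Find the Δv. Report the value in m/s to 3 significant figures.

m₀ = payload + dry + propellant = 21.9 + 32.4 + 82.7 = 137 t.
m_f = payload + dry = 21.9 + 32.4 = 54.3 t.
Using Δv = v_e ln(m₀/m_f): Δv = v_e · ln(m₀/m_f) = 3120.0 × ln(2.523) = 3120.0 × 0.9255 ≈ 2887.4 m/s.

Δv ≈ 2890 m/s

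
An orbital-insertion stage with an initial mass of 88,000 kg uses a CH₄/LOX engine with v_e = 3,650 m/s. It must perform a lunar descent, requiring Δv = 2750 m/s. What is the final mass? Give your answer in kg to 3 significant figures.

final mass ≈ 41400 kg

Rocket equation: m₀/m_f = exp(Δv / v_e) = exp(2750 / 3650.0) = exp(0.7534) = 2.1243.
m_f = m₀ / 2.1243 = 88,000 / 2.1243 = 41,425.4 kg.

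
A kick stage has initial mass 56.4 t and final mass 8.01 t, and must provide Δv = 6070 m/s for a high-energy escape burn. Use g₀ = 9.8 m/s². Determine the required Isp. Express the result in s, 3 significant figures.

ln(m₀/m_f) = ln(56400/8010) = ln(7.041) = 1.9518.
v_e = Δv / ln(m₀/m_f) = 6070 / 1.9518 = 3110.0 m/s.
Isp = v_e / g₀ = 3110.0 / 9.8 = 317.3 s.

Isp ≈ 317 s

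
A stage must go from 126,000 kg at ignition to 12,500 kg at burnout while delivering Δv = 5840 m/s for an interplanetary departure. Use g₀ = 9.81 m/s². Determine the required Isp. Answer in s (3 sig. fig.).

Isp ≈ 258 s

ln(m₀/m_f) = ln(126000/12500) = ln(10.08) = 2.3106.
By the Tsiolkovsky rocket equation, v_e = Δv / ln(m₀/m_f) = 5840 / 2.3106 = 2527.5 m/s.
Isp = v_e / g₀ = 2527.5 / 9.81 = 257.6 s.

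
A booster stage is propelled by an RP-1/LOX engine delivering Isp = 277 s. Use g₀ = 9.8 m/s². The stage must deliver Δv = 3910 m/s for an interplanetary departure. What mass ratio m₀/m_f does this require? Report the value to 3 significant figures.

mass ratio ≈ 4.22

v_e = Isp · g₀ = 277 × 9.8 = 2714.6 m/s.
Rocket equation: m₀/m_f = exp(Δv / v_e) = exp(3910 / 2714.6) = exp(1.4404) = 4.2222.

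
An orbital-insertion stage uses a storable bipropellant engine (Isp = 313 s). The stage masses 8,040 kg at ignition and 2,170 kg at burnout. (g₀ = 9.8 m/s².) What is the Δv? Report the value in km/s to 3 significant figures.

v_e = Isp · g₀ = 313 × 9.8 = 3067.4 m/s.
Δv = v_e · ln(m₀/m_f) = 3067.4 × ln(3.705) = 3067.4 × 1.3097 ≈ 4017.4 m/s.

Δv ≈ 4.02 km/s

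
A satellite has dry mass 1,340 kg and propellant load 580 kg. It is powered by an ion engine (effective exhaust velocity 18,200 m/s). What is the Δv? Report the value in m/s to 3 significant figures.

Δv ≈ 6550 m/s

m₀ = m_dry + m_prop = 1,340 + 580 = 1,920 kg.
Rocket equation: Δv = v_e · ln(m₀/m_f) = 18200.0 × ln(1.433) = 18200.0 × 0.3597 ≈ 6545.7 m/s.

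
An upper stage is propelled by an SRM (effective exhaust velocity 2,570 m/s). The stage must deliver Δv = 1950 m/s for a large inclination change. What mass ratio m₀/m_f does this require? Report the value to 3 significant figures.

m₀/m_f = exp(Δv / v_e) = exp(1950 / 2570.0) = exp(0.7588) = 2.1356.

mass ratio ≈ 2.14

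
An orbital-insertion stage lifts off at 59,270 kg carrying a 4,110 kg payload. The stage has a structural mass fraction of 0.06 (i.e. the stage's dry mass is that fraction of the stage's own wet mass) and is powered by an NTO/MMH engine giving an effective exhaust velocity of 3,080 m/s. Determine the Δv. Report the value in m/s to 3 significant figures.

Δv ≈ 6400 m/s

Stage wet mass = m₀ − payload = 59,270 − 4,110 = 55,160 kg.
Stage dry mass = ε × stage wet mass = 0.06 × 55,160 = 3,309.6 kg.
Burnout mass m_f = stage dry + payload = 3,309.6 + 4,110 = 7,419.6 kg.
Δv = v_e · ln(59,270/7,419.6) = 3080.0 × ln(7.988) = 3080.0 × 2.0780 ≈ 6400 m/s.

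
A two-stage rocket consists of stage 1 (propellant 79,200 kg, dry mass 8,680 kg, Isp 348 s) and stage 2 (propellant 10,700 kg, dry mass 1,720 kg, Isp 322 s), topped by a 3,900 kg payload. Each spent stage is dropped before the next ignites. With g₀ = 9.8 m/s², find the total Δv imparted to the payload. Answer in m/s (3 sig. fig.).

Δv ≈ 8230 m/s

Ignition mass of stage 1 = 79,200+8,680 + 10,700+1,720 + 3,900 = 104,200 kg.
Stage 1: m₀ = 104,200 kg, m_f = 104,200 − 79,200 = 25,000 kg; Δv = 348×9.8×ln(4.168) = 3410.4×1.4274 ≈ 4868 m/s.
Stage 2: m₀ = 16,320 kg, m_f = 16,320 − 10,700 = 5,620 kg; Δv = 322×9.8×ln(2.904) = 3155.6×1.0661 ≈ 3364 m/s.
Total Δv = 4868 + 3364 = 8232 m/s.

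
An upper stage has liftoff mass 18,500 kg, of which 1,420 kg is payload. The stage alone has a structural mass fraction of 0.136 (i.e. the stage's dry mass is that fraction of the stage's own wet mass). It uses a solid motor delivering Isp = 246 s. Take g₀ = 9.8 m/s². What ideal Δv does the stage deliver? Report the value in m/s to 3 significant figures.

Δv ≈ 3850 m/s

Stage wet mass = m₀ − payload = 18,500 − 1,420 = 17,080 kg.
Stage dry mass = ε × stage wet mass = 0.136 × 17,080 = 2,322.88 kg.
Burnout mass m_f = stage dry + payload = 2,322.88 + 1,420 = 3,742.88 kg.
v_e = Isp · g₀ = 246 × 9.8 = 2410.8 m/s.
Rocket equation: Δv = v_e · ln(18,500/3,742.88) = 2410.8 × ln(4.943) = 2410.8 × 1.5979 ≈ 3852 m/s.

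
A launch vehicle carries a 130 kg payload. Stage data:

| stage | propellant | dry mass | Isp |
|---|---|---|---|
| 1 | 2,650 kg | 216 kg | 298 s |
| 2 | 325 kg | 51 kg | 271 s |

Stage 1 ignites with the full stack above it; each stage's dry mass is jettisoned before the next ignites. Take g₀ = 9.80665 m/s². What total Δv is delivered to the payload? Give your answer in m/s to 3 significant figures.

Ignition mass of stage 1 = 2,650+216 + 325+51 + 130 = 3,372 kg.
Stage 1: m₀ = 3,372 kg, m_f = 3,372 − 2,650 = 722 kg; Δv = 298×9.80665×ln(4.67) = 2922.4×1.5412 ≈ 4504 m/s.
Stage 2: m₀ = 506 kg, m_f = 506 − 325 = 181 kg; Δv = 271×9.80665×ln(2.796) = 2657.6×1.0280 ≈ 2732 m/s.
Total Δv = 4504 + 2732 = 7236 m/s.

Δv ≈ 7240 m/s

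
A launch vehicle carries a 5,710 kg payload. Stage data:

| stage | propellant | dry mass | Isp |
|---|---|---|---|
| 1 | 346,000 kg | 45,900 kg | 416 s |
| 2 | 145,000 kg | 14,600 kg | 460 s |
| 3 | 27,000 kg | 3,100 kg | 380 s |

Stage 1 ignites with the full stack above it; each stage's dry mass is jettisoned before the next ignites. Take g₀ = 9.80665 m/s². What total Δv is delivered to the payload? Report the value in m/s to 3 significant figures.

Ignition mass of stage 1 = 346,000+45,900 + 145,000+14,600 + 27,000+3,100 + 5,710 = 587,310 kg.
Stage 1: m₀ = 587,310 kg, m_f = 587,310 − 346,000 = 241,310 kg; Δv = 416×9.80665×ln(2.434) = 4079.6×0.8895 ≈ 3629 m/s.
Stage 2: m₀ = 195,410 kg, m_f = 195,410 − 145,000 = 50,410 kg; Δv = 460×9.80665×ln(3.876) = 4511.1×1.3549 ≈ 6112 m/s.
Stage 3: m₀ = 35,810 kg, m_f = 35,810 − 27,000 = 8,810 kg; Δv = 380×9.80665×ln(4.065) = 3726.5×1.4023 ≈ 5226 m/s.
Total Δv = 3629 + 6112 + 5226 = 14967 m/s.

Δv ≈ 15000 m/s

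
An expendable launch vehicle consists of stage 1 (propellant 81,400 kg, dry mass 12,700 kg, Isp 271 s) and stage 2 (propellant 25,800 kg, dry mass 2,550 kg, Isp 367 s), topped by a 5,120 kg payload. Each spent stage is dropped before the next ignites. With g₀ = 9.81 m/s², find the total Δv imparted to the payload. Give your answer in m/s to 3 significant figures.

Δv ≈ 8010 m/s

Ignition mass of stage 1 = 81,400+12,700 + 25,800+2,550 + 5,120 = 127,570 kg.
Stage 1: m₀ = 127,570 kg, m_f = 127,570 − 81,400 = 46,170 kg; Δv = 271×9.81×ln(2.763) = 2658.5×1.0163 ≈ 2702 m/s.
Stage 2: m₀ = 33,470 kg, m_f = 33,470 − 25,800 = 7,670 kg; Δv = 367×9.81×ln(4.364) = 3600.3×1.4733 ≈ 5304 m/s.
Total Δv = 2702 + 5304 = 8006 m/s.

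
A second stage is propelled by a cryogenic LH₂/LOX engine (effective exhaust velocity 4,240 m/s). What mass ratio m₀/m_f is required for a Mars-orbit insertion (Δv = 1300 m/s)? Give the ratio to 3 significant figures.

mass ratio ≈ 1.36

Rocket equation: m₀/m_f = exp(Δv / v_e) = exp(1300 / 4240.0) = exp(0.3066) = 1.3588.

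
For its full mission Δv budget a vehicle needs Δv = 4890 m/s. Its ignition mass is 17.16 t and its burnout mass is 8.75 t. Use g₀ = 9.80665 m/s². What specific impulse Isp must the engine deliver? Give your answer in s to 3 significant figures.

ln(m₀/m_f) = ln(17160/8750) = ln(1.961) = 0.6735.
v_e = Δv / ln(m₀/m_f) = 4890 / 0.6735 = 7260.3 m/s.
Isp = v_e / g₀ = 7260.3 / 9.80665 = 740.3 s.

Isp ≈ 740 s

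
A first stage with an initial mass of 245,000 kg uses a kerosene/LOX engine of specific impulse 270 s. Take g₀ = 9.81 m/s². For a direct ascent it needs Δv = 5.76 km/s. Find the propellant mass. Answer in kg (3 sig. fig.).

propellant mass ≈ 217000 kg

v_e = Isp · g₀ = 270 × 9.81 = 2648.7 m/s.
m₀/m_f = exp(Δv / v_e) = exp(5760 / 2648.7) = exp(2.1747) = 8.7991.
m_f = 245,000 / 8.7991 = 27,843.8 kg, so propellant = m₀ − m_f = 245,000 − 27,843.8 = 217,156.2 kg.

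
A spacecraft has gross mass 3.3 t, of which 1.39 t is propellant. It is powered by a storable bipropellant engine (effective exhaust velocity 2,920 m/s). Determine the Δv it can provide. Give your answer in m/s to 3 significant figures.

Δv ≈ 1600 m/s

m_f = m₀ − m_prop = 3.3 − 1.39 = 1.91 t.
Δv = v_e · ln(m₀/m_f) = 2920.0 × ln(1.728) = 2920.0 × 0.5468 ≈ 1596.7 m/s.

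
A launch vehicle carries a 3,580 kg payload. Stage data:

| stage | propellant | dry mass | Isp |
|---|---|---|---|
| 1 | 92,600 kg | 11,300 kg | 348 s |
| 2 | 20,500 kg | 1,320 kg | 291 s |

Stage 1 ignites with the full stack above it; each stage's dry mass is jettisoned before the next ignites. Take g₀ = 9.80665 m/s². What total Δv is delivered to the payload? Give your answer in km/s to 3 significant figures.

Δv ≈ 8.99 km/s

Ignition mass of stage 1 = 92,600+11,300 + 20,500+1,320 + 3,580 = 129,300 kg.
Stage 1: m₀ = 129,300 kg, m_f = 129,300 − 92,600 = 36,700 kg; Δv = 348×9.80665×ln(3.523) = 3412.7×1.2594 ≈ 4298 m/s.
Stage 2: m₀ = 25,400 kg, m_f = 25,400 − 20,500 = 4,900 kg; Δv = 291×9.80665×ln(5.184) = 2853.7×1.6455 ≈ 4696 m/s.
Total Δv = 4298 + 4696 = 8994 m/s.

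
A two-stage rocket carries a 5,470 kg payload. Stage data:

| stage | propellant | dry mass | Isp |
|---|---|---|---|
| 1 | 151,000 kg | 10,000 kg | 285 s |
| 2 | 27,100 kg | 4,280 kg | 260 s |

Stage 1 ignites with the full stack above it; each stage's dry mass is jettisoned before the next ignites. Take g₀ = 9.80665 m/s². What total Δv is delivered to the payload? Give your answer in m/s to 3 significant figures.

Ignition mass of stage 1 = 151,000+10,000 + 27,100+4,280 + 5,470 = 197,850 kg.
Stage 1: m₀ = 197,850 kg, m_f = 197,850 − 151,000 = 46,850 kg; Δv = 285×9.80665×ln(4.223) = 2794.9×1.4406 ≈ 4026 m/s.
Stage 2: m₀ = 36,850 kg, m_f = 36,850 − 27,100 = 9,750 kg; Δv = 260×9.80665×ln(3.779) = 2549.7×1.3296 ≈ 3390 m/s.
Total Δv = 4026 + 3390 = 7416 m/s.

Δv ≈ 7420 m/s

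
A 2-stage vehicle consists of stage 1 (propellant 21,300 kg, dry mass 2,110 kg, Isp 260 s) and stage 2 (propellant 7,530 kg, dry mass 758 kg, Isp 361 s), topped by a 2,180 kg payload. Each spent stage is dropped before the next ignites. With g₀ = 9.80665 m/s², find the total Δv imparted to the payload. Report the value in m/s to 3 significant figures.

Ignition mass of stage 1 = 21,300+2,110 + 7,530+758 + 2,180 = 33,878 kg.
Stage 1: m₀ = 33,878 kg, m_f = 33,878 − 21,300 = 12,578 kg; Δv = 260×9.80665×ln(2.693) = 2549.7×0.9908 ≈ 2526 m/s.
Stage 2: m₀ = 10,468 kg, m_f = 10,468 − 7,530 = 2,938 kg; Δv = 361×9.80665×ln(3.563) = 3540.2×1.2706 ≈ 4498 m/s.
Total Δv = 2526 + 4498 = 7024 m/s.

Δv ≈ 7020 m/s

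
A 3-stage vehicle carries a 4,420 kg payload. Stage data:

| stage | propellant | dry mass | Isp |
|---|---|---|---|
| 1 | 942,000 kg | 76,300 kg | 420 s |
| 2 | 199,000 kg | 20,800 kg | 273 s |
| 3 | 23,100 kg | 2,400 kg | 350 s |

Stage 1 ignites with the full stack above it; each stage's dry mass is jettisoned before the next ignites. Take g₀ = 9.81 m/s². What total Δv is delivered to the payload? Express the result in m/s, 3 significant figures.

Δv ≈ 14900 m/s

Ignition mass of stage 1 = 942,000+76,300 + 199,000+20,800 + 23,100+2,400 + 4,420 = 1,268,020 kg.
Stage 1: m₀ = 1,268,020 kg, m_f = 1,268,020 − 942,000 = 326,020 kg; Δv = 420×9.81×ln(3.889) = 4120.2×1.3583 ≈ 5596 m/s.
Stage 2: m₀ = 249,720 kg, m_f = 249,720 − 199,000 = 50,720 kg; Δv = 273×9.81×ln(4.924) = 2678.1×1.5940 ≈ 4269 m/s.
Stage 3: m₀ = 29,920 kg, m_f = 29,920 − 23,100 = 6,820 kg; Δv = 350×9.81×ln(4.387) = 3433.5×1.4787 ≈ 5077 m/s.
Total Δv = 5596 + 4269 + 5077 = 14942 m/s.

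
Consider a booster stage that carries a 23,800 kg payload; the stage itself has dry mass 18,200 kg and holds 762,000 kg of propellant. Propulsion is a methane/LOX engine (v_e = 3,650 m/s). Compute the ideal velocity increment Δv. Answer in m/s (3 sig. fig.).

Δv ≈ 10800 m/s

m₀ = payload + dry + propellant = 23,800 + 18,200 + 762,000 = 804,000 kg.
m_f = payload + dry = 23,800 + 18,200 = 42,000 kg.
Δv = v_e · ln(m₀/m_f) = 3650.0 × ln(19.14) = 3650.0 × 2.9519 ≈ 10774.5 m/s.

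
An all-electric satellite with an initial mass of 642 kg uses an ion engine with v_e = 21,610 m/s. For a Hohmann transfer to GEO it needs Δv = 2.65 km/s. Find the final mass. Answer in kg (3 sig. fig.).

final mass ≈ 568 kg

By the Tsiolkovsky rocket equation, m₀/m_f = exp(Δv / v_e) = exp(2650 / 21610.0) = exp(0.1226) = 1.1305.
m_f = m₀ / 1.1305 = 642 / 1.1305 = 567.89 kg.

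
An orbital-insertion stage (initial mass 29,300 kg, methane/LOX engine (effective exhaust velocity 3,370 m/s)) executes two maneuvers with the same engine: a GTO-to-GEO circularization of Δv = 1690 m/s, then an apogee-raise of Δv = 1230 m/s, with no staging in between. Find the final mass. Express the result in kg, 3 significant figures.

final mass ≈ 12300 kg

After the first burn: m = 29300 × exp(−1690/3370.0) = 29300 × 0.60563 = 17,745 kg.
After the second burn: m = 17,745 × exp(−1230/3370.0) = 17,745 × 0.69421 = 12,318.8 kg.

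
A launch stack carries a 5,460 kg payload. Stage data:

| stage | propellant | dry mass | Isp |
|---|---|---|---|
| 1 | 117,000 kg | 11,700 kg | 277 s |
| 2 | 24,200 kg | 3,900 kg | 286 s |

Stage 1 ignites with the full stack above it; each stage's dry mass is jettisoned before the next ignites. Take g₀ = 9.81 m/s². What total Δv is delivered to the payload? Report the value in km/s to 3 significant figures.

Ignition mass of stage 1 = 117,000+11,700 + 24,200+3,900 + 5,460 = 162,260 kg.
Stage 1: m₀ = 162,260 kg, m_f = 162,260 − 117,000 = 45,260 kg; Δv = 277×9.81×ln(3.585) = 2717.4×1.2768 ≈ 3469 m/s.
Stage 2: m₀ = 33,560 kg, m_f = 33,560 − 24,200 = 9,360 kg; Δv = 286×9.81×ln(3.585) = 2805.7×1.2769 ≈ 3583 m/s.
Total Δv = 3469 + 3583 = 7052 m/s.

Δv ≈ 7.05 km/s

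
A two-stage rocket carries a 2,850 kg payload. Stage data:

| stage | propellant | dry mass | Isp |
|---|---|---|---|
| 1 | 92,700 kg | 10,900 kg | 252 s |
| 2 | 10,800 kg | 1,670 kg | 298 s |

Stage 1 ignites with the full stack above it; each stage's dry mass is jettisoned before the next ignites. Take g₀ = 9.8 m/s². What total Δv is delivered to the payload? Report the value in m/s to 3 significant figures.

Ignition mass of stage 1 = 92,700+10,900 + 10,800+1,670 + 2,850 = 118,920 kg.
Stage 1: m₀ = 118,920 kg, m_f = 118,920 − 92,700 = 26,220 kg; Δv = 252×9.8×ln(4.535) = 2469.6×1.5119 ≈ 3734 m/s.
Stage 2: m₀ = 15,320 kg, m_f = 15,320 − 10,800 = 4,520 kg; Δv = 298×9.8×ln(3.389) = 2920.4×1.2206 ≈ 3565 m/s.
Total Δv = 3734 + 3565 = 7299 m/s.

Δv ≈ 7300 m/s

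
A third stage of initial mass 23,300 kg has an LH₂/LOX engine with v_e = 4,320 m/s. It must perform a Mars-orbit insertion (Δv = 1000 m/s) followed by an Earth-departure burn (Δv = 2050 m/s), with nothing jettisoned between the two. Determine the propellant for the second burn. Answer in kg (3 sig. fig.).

propellant for the second burn ≈ 6980 kg

After the first burn: m = 23300 × exp(−1000/4320.0) = 23300 × 0.79336 = 18,485.3 kg.
After the second burn: m = 18,485.3 × exp(−2050/4320.0) = 18,485.3 × 0.62217 = 11,501 kg.
Second-burn propellant = 18,485.3 − 11,501 = 6,984.3 kg.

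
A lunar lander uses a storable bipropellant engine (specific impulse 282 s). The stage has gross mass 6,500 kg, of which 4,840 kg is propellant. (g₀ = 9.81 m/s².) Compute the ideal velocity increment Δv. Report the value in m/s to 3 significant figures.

v_e = Isp · g₀ = 282 × 9.81 = 2766.4 m/s.
m_f = m₀ − m_prop = 6,500 − 4,840 = 1,660 kg.
Δv = v_e · ln(m₀/m_f) = 2766.4 × ln(3.916) = 2766.4 × 1.3650 ≈ 3776.1 m/s.

Δv ≈ 3780 m/s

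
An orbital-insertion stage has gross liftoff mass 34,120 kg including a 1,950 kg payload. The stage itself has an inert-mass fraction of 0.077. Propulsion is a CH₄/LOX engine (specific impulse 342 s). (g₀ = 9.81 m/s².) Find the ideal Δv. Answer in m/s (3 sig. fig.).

Stage wet mass = m₀ − payload = 34,120 − 1,950 = 32,170 kg.
Stage dry mass = ε × stage wet mass = 0.077 × 32,170 = 2,477.09 kg.
Burnout mass m_f = stage dry + payload = 2,477.09 + 1,950 = 4,427.09 kg.
v_e = Isp · g₀ = 342 × 9.81 = 3355.0 m/s.
Using Δv = v_e ln(m₀/m_f): Δv = v_e · ln(34,120/4,427.09) = 3355.0 × ln(7.707) = 3355.0 × 2.0421 ≈ 6851 m/s.

Δv ≈ 6850 m/s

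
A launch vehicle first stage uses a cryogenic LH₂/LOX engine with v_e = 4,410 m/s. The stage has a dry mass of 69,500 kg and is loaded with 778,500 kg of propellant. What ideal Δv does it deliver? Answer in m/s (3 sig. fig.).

Δv ≈ 11000 m/s

m₀ = m_dry + m_prop = 69,500 + 778,500 = 848,000 kg.
Rocket equation: Δv = v_e · ln(m₀/m_f) = 4410.0 × ln(12.2) = 4410.0 × 2.5016 ≈ 11031.9 m/s.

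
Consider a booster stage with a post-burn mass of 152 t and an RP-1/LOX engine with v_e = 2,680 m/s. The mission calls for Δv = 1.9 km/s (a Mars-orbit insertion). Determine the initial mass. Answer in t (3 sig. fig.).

m₀/m_f = exp(Δv / v_e) = exp(1900 / 2680.0) = exp(0.7090) = 2.0319.
m₀ = m_f × 2.0319 = 152 × 2.0319 = 308.849 t.

initial mass ≈ 309 t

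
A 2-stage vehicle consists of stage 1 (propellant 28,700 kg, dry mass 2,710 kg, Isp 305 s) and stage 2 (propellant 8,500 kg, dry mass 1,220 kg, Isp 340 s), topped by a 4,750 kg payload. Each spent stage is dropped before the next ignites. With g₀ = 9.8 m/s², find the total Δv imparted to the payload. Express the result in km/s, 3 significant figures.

Δv ≈ 5.89 km/s

Ignition mass of stage 1 = 28,700+2,710 + 8,500+1,220 + 4,750 = 45,880 kg.
Stage 1: m₀ = 45,880 kg, m_f = 45,880 − 28,700 = 17,180 kg; Δv = 305×9.8×ln(2.671) = 2989.0×0.9823 ≈ 2936 m/s.
Stage 2: m₀ = 14,470 kg, m_f = 14,470 − 8,500 = 5,970 kg; Δv = 340×9.8×ln(2.424) = 3332.0×0.8853 ≈ 2950 m/s.
Total Δv = 2936 + 2950 = 5886 m/s.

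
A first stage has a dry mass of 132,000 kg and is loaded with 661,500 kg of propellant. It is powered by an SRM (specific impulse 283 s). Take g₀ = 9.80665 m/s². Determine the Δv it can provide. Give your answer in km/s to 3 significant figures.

Δv ≈ 4.98 km/s

v_e = Isp · g₀ = 283 × 9.80665 = 2775.3 m/s.
m₀ = m_dry + m_prop = 132,000 + 661,500 = 793,500 kg.
From the ideal rocket equation, Δv = v_e · ln(m₀/m_f) = 2775.3 × ln(6.011) = 2775.3 × 1.7937 ≈ 4977.9 m/s.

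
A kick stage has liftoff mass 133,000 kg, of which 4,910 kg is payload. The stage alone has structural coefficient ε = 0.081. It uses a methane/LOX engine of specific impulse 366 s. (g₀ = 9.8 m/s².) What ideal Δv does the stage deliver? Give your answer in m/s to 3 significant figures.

Δv ≈ 7760 m/s

Stage wet mass = m₀ − payload = 133,000 − 4,910 = 128,090 kg.
Stage dry mass = ε × stage wet mass = 0.081 × 128,090 = 10,375.3 kg.
Burnout mass m_f = stage dry + payload = 10,375.3 + 4,910 = 15,285.3 kg.
v_e = Isp · g₀ = 366 × 9.8 = 3586.8 m/s.
From the ideal rocket equation, Δv = v_e · ln(133,000/15,285.3) = 3586.8 × ln(8.701) = 3586.8 × 2.1635 ≈ 7760 m/s.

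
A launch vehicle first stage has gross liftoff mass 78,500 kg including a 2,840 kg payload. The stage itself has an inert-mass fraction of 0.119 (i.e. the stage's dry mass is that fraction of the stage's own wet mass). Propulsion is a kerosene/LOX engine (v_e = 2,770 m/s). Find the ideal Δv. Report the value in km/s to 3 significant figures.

Stage wet mass = m₀ − payload = 78,500 − 2,840 = 75,660 kg.
Stage dry mass = ε × stage wet mass = 0.119 × 75,660 = 9,003.54 kg.
Burnout mass m_f = stage dry + payload = 9,003.54 + 2,840 = 11,843.54 kg.
Δv = v_e · ln(78,500/11,843.54) = 2770.0 × ln(6.628) = 2770.0 × 1.8913 ≈ 5239 m/s.

Δv ≈ 5.24 km/s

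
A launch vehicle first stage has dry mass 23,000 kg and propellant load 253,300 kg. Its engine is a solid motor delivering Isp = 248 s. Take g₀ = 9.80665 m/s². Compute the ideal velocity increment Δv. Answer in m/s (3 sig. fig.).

v_e = Isp · g₀ = 248 × 9.80665 = 2432.0 m/s.
m₀ = m_dry + m_prop = 23,000 + 253,300 = 276,300 kg.
Rocket equation: Δv = v_e · ln(m₀/m_f) = 2432.0 × ln(12.01) = 2432.0 × 2.4860 ≈ 6046.1 m/s.

Δv ≈ 6050 m/s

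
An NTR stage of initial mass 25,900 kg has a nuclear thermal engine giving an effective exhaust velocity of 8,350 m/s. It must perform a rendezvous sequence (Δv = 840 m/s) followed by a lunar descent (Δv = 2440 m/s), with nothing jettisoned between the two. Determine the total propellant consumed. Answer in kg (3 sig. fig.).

After the first burn: m = 25900 × exp(−840/8350.0) = 25900 × 0.90430 = 23,421.4 kg.
After the second burn: m = 23,421.4 × exp(−2440/8350.0) = 23,421.4 × 0.74661 = 17,486.7 kg.
Total propellant = m₀ − m_final = 25900 − 17,486.7 = 8,413.3 kg.

total propellant consumed ≈ 8410 kg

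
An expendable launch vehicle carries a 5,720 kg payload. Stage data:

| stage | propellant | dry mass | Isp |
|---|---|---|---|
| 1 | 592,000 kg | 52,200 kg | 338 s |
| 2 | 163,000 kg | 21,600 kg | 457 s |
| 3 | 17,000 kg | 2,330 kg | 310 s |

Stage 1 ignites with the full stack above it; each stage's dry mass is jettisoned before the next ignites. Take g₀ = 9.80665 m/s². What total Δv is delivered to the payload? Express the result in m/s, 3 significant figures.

Δv ≈ 14100 m/s

Ignition mass of stage 1 = 592,000+52,200 + 163,000+21,600 + 17,000+2,330 + 5,720 = 853,850 kg.
Stage 1: m₀ = 853,850 kg, m_f = 853,850 − 592,000 = 261,850 kg; Δv = 338×9.80665×ln(3.261) = 3314.6×1.1820 ≈ 3918 m/s.
Stage 2: m₀ = 209,650 kg, m_f = 209,650 − 163,000 = 46,650 kg; Δv = 457×9.80665×ln(4.494) = 4481.6×1.5028 ≈ 6735 m/s.
Stage 3: m₀ = 25,050 kg, m_f = 25,050 − 17,000 = 8,050 kg; Δv = 310×9.80665×ln(3.112) = 3040.1×1.1352 ≈ 3451 m/s.
Total Δv = 3918 + 6735 + 3451 = 14104 m/s.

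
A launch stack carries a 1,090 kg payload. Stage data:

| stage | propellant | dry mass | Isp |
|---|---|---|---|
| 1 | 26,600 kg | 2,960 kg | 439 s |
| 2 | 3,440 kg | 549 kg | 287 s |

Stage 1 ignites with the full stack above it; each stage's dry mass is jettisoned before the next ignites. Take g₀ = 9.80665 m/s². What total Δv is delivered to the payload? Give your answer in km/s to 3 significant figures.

Ignition mass of stage 1 = 26,600+2,960 + 3,440+549 + 1,090 = 34,639 kg.
Stage 1: m₀ = 34,639 kg, m_f = 34,639 − 26,600 = 8,039 kg; Δv = 439×9.80665×ln(4.309) = 4305.1×1.4607 ≈ 6288 m/s.
Stage 2: m₀ = 5,079 kg, m_f = 5,079 − 3,440 = 1,639 kg; Δv = 287×9.80665×ln(3.099) = 2814.5×1.1310 ≈ 3183 m/s.
Total Δv = 6288 + 3183 = 9471 m/s.

Δv ≈ 9.47 km/s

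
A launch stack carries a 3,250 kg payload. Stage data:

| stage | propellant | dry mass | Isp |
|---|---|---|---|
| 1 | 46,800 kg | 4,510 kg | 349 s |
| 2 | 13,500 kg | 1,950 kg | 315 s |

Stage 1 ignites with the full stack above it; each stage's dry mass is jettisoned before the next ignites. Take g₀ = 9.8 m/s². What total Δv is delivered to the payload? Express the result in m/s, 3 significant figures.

Ignition mass of stage 1 = 46,800+4,510 + 13,500+1,950 + 3,250 = 70,010 kg.
Stage 1: m₀ = 70,010 kg, m_f = 70,010 − 46,800 = 23,210 kg; Δv = 349×9.8×ln(3.016) = 3420.2×1.1041 ≈ 3776 m/s.
Stage 2: m₀ = 18,700 kg, m_f = 18,700 − 13,500 = 5,200 kg; Δv = 315×9.8×ln(3.596) = 3087.0×1.2799 ≈ 3951 m/s.
Total Δv = 3776 + 3951 = 7727 m/s.

Δv ≈ 7730 m/s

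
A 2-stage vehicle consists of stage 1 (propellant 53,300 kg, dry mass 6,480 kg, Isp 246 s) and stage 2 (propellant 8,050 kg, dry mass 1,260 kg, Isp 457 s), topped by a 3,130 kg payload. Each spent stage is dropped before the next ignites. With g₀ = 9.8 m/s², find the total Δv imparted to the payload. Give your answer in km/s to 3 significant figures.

Δv ≈ 7.89 km/s

Ignition mass of stage 1 = 53,300+6,480 + 8,050+1,260 + 3,130 = 72,220 kg.
Stage 1: m₀ = 72,220 kg, m_f = 72,220 − 53,300 = 18,920 kg; Δv = 246×9.8×ln(3.817) = 2410.8×1.3395 ≈ 3229 m/s.
Stage 2: m₀ = 12,440 kg, m_f = 12,440 − 8,050 = 4,390 kg; Δv = 457×9.8×ln(2.834) = 4478.6×1.0416 ≈ 4665 m/s.
Total Δv = 3229 + 4665 = 7894 m/s.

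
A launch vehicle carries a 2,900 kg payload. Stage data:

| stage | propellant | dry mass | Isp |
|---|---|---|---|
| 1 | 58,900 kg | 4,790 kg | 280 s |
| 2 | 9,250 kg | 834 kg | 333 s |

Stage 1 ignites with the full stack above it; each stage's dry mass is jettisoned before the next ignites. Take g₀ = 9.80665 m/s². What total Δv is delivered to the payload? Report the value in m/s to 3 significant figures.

Ignition mass of stage 1 = 58,900+4,790 + 9,250+834 + 2,900 = 76,674 kg.
Stage 1: m₀ = 76,674 kg, m_f = 76,674 − 58,900 = 17,774 kg; Δv = 280×9.80665×ln(4.314) = 2745.9×1.4618 ≈ 4014 m/s.
Stage 2: m₀ = 12,984 kg, m_f = 12,984 − 9,250 = 3,734 kg; Δv = 333×9.80665×ln(3.477) = 3265.6×1.2462 ≈ 4070 m/s.
Total Δv = 4014 + 4070 = 8084 m/s.

Δv ≈ 8080 m/s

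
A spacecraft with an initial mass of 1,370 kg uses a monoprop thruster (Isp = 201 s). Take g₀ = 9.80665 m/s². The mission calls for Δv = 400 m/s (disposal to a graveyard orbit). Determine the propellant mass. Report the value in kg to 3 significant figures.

v_e = Isp · g₀ = 201 × 9.80665 = 1971.1 m/s.
m₀/m_f = exp(Δv / v_e) = exp(400 / 1971.1) = exp(0.2029) = 1.2250.
m_f = 1,370 / 1.2250 = 1,118.37 kg, so propellant = m₀ − m_f = 1,370 − 1,118.37 = 251.63 kg.

propellant mass ≈ 252 kg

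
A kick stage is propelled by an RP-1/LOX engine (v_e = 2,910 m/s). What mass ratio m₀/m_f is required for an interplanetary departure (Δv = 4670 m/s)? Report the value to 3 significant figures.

mass ratio ≈ 4.98

m₀/m_f = exp(Δv / v_e) = exp(4670 / 2910.0) = exp(1.6048) = 4.9769.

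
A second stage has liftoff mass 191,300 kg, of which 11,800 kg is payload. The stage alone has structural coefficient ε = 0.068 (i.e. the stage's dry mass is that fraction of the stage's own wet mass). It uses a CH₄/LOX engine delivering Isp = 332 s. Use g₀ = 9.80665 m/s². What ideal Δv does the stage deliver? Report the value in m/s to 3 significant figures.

Δv ≈ 6760 m/s

Stage wet mass = m₀ − payload = 191,300 − 11,800 = 179,500 kg.
Stage dry mass = ε × stage wet mass = 0.068 × 179,500 = 12,206 kg.
Burnout mass m_f = stage dry + payload = 12,206 + 11,800 = 24,006 kg.
v_e = Isp · g₀ = 332 × 9.80665 = 3255.8 m/s.
Using Δv = v_e ln(m₀/m_f): Δv = v_e · ln(191,300/24,006) = 3255.8 × ln(7.969) = 3255.8 × 2.0755 ≈ 6758 m/s.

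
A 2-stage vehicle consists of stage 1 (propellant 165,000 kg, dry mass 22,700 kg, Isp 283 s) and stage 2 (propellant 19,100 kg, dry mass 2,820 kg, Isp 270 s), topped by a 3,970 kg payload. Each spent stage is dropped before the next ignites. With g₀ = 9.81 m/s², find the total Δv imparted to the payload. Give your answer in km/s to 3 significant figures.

Ignition mass of stage 1 = 165,000+22,700 + 19,100+2,820 + 3,970 = 213,590 kg.
Stage 1: m₀ = 213,590 kg, m_f = 213,590 − 165,000 = 48,590 kg; Δv = 283×9.81×ln(4.396) = 2776.2×1.4806 ≈ 4111 m/s.
Stage 2: m₀ = 25,890 kg, m_f = 25,890 − 19,100 = 6,790 kg; Δv = 270×9.81×ln(3.813) = 2648.7×1.3384 ≈ 3545 m/s.
Total Δv = 4111 + 3545 = 7656 m/s.

Δv ≈ 7.66 km/s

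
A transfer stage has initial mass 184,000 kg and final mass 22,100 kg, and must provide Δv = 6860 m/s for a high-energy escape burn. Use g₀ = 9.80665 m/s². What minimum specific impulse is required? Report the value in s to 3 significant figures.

Isp ≈ 330 s

ln(m₀/m_f) = ln(184000/22100) = ln(8.326) = 2.1194.
Rocket equation: v_e = Δv / ln(m₀/m_f) = 6860 / 2.1194 = 3236.8 m/s.
Isp = v_e / g₀ = 3236.8 / 9.80665 = 330.1 s.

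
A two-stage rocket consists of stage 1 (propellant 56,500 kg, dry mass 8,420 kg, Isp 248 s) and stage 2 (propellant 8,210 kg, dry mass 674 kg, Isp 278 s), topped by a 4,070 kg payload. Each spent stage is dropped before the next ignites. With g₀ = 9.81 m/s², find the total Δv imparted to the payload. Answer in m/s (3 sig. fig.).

Δv ≈ 5890 m/s

Ignition mass of stage 1 = 56,500+8,420 + 8,210+674 + 4,070 = 77,874 kg.
Stage 1: m₀ = 77,874 kg, m_f = 77,874 − 56,500 = 21,374 kg; Δv = 248×9.81×ln(3.643) = 2432.9×1.2929 ≈ 3146 m/s.
Stage 2: m₀ = 12,954 kg, m_f = 12,954 − 8,210 = 4,744 kg; Δv = 278×9.81×ln(2.731) = 2727.2×1.0045 ≈ 2740 m/s.
Total Δv = 3146 + 2740 = 5886 m/s.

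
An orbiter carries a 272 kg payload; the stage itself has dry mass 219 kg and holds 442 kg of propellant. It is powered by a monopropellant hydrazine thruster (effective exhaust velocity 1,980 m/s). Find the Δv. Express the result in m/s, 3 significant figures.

Δv ≈ 1270 m/s

m₀ = payload + dry + propellant = 272 + 219 + 442 = 933 kg.
m_f = payload + dry = 272 + 219 = 491 kg.
From the ideal rocket equation, Δv = v_e · ln(m₀/m_f) = 1980.0 × ln(1.9) = 1980.0 × 0.6420 ≈ 1271.1 m/s.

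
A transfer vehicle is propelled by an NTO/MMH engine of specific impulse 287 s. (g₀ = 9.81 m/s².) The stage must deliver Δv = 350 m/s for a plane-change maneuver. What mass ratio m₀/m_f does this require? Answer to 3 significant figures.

mass ratio ≈ 1.13

v_e = Isp · g₀ = 287 × 9.81 = 2815.5 m/s.
By the Tsiolkovsky rocket equation, m₀/m_f = exp(Δv / v_e) = exp(350 / 2815.5) = exp(0.1243) = 1.1324.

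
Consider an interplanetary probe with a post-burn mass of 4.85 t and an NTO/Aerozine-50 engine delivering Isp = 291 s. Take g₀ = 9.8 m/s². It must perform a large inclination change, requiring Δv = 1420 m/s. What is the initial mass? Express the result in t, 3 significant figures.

v_e = Isp · g₀ = 291 × 9.8 = 2851.8 m/s.
m₀/m_f = exp(Δv / v_e) = exp(1420 / 2851.8) = exp(0.4979) = 1.6453.
m₀ = m_f × 1.6453 = 4.85 × 1.6453 = 7.97971 t.

initial mass ≈ 7.98 t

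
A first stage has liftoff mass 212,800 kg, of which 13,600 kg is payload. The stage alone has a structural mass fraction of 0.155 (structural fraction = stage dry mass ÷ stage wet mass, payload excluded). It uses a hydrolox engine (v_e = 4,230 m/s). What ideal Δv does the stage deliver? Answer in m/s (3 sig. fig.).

Stage wet mass = m₀ − payload = 212,800 − 13,600 = 199,200 kg.
Stage dry mass = ε × stage wet mass = 0.155 × 199,200 = 30,876 kg.
Burnout mass m_f = stage dry + payload = 30,876 + 13,600 = 44,476 kg.
By the Tsiolkovsky rocket equation, Δv = v_e · ln(212,800/44,476) = 4230.0 × ln(4.785) = 4230.0 × 1.5654 ≈ 6622 m/s.

Δv ≈ 6620 m/s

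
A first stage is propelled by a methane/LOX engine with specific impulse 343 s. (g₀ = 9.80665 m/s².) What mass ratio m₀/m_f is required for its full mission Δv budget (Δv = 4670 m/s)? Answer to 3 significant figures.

v_e = Isp · g₀ = 343 × 9.80665 = 3363.7 m/s.
By the Tsiolkovsky rocket equation, m₀/m_f = exp(Δv / v_e) = exp(4670 / 3363.7) = exp(1.3884) = 4.0083.

mass ratio ≈ 4.01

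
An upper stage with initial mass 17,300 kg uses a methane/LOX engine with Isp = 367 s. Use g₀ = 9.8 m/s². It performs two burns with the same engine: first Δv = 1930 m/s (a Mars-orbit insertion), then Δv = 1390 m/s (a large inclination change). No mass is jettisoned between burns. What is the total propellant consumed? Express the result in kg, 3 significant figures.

total propellant consumed ≈ 10400 kg

v_e = Isp · g₀ = 367 × 9.8 = 3596.6 m/s.
After the first burn: m = 17300 × exp(−1930/3596.6) = 17300 × 0.58472 = 10,115.7 kg.
After the second burn: m = 10,115.7 × exp(−1390/3596.6) = 10,115.7 × 0.67945 = 6,873.11 kg.
Total propellant = m₀ − m_final = 17300 − 6,873.11 = 10,426.89 kg.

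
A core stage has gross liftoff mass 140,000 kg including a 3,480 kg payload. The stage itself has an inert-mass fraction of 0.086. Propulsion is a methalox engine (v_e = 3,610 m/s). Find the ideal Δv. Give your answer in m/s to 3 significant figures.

Δv ≈ 8010 m/s

Stage wet mass = m₀ − payload = 140,000 − 3,480 = 136,520 kg.
Stage dry mass = ε × stage wet mass = 0.086 × 136,520 = 11,740.7 kg.
Burnout mass m_f = stage dry + payload = 11,740.7 + 3,480 = 15,220.7 kg.
Rocket equation: Δv = v_e · ln(140,000/15,220.7) = 3610.0 × ln(9.198) = 3610.0 × 2.2190 ≈ 8011 m/s.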